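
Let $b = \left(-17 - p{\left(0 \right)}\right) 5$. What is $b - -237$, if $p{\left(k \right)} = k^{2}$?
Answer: $152$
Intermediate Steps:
$b = -85$ ($b = \left(-17 - 0^{2}\right) 5 = \left(-17 - 0\right) 5 = \left(-17 + 0\right) 5 = \left(-17\right) 5 = -85$)
$b - -237 = -85 - -237 = -85 + 237 = 152$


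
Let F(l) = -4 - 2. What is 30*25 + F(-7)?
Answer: 744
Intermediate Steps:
F(l) = -6
30*25 + F(-7) = 30*25 - 6 = 750 - 6 = 744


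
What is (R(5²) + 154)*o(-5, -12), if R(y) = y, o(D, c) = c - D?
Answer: -1253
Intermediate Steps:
(R(5²) + 154)*o(-5, -12) = (5² + 154)*(-12 - 1*(-5)) = (25 + 154)*(-12 + 5) = 179*(-7) = -1253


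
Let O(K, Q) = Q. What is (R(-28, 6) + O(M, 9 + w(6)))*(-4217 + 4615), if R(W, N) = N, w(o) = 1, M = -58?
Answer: 6368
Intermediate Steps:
(R(-28, 6) + O(M, 9 + w(6)))*(-4217 + 4615) = (6 + (9 + 1))*(-4217 + 4615) = (6 + 10)*398 = 16*398 = 6368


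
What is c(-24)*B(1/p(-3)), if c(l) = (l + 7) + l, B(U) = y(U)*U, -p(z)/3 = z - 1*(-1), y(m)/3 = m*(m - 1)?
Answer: 205/72 ≈ 2.8472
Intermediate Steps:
y(m) = 3*m*(-1 + m) (y(m) = 3*(m*(m - 1)) = 3*(m*(-1 + m)) = 3*m*(-1 + m))
p(z) = -3 - 3*z (p(z) = -3*(z - 1*(-1)) = -3*(z + 1) = -3*(1 + z) = -3 - 3*z)
B(U) = 3*U²*(-1 + U) (B(U) = (3*U*(-1 + U))*U = 3*U²*(-1 + U))
c(l) = 7 + 2*l (c(l) = (7 + l) + l = 7 + 2*l)
c(-24)*B(1/p(-3)) = (7 + 2*(-24))*(3*(1/(-3 - 3*(-3)))²*(-1 + 1/(-3 - 3*(-3)))) = (7 - 48)*(3*(1/(-3 + 9))²*(-1 + 1/(-3 + 9))) = -123*(1/6)²*(-1 + 1/6) = -123*(⅙)²*(-1 + ⅙) = -123*(-5)/(36*6) = -41*(-5/72) = 205/72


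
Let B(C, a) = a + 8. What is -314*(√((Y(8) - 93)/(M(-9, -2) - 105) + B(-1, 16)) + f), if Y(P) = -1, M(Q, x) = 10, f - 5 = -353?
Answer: 109272 - 314*√225530/95 ≈ 1.0770e+5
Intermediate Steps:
f = -348 (f = 5 - 353 = -348)
B(C, a) = 8 + a
-314*(√((Y(8) - 93)/(M(-9, -2) - 105) + B(-1, 16)) + f) = -314*(√((-1 - 93)/(10 - 105) + (8 + 16)) - 348) = -314*(√(-94/(-95) + 24) - 348) = -314*(√(-94*(-1/95) + 24) - 348) = -314*(√(94/95 + 24) - 348) = -314*(√(2374/95) - 348) = -314*(√225530/95 - 348) = -314*(-348 + √225530/95) = 109272 - 314*√225530/95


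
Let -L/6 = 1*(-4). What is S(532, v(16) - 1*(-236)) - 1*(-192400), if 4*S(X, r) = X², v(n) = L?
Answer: 263156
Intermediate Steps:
L = 24 (L = -6*(-4) = 24)
v(n) = 24
S(X, r) = X²/4
S(532, v(16) - 1*(-236)) - 1*(-192400) = (¼)*532² - 1*(-192400) = (¼)*283024 + 192400 = 70756 + 192400 = 263156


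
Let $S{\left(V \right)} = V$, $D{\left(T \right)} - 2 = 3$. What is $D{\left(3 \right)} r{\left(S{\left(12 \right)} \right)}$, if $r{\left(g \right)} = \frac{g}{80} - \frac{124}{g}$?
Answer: $- \frac{611}{12} \approx -50.917$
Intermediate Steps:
$D{\left(T \right)} = 5$ ($D{\left(T \right)} = 2 + 3 = 5$)
$r{\left(g \right)} = - \frac{124}{g} + \frac{g}{80}$ ($r{\left(g \right)} = g \frac{1}{80} - \frac{124}{g} = \frac{g}{80} - \frac{124}{g} = - \frac{124}{g} + \frac{g}{80}$)
$D{\left(3 \right)} r{\left(S{\left(12 \right)} \right)} = 5 \left(- \frac{124}{12} + \frac{1}{80} \cdot 12\right) = 5 \left(\left(-124\right) \frac{1}{12} + \frac{3}{20}\right) = 5 \left(- \frac{31}{3} + \frac{3}{20}\right) = 5 \left(- \frac{611}{60}\right) = - \frac{611}{12}$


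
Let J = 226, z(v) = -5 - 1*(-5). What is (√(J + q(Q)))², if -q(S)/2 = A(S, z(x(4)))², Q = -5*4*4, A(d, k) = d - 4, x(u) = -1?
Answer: -13886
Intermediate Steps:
z(v) = 0 (z(v) = -5 + 5 = 0)
A(d, k) = -4 + d
Q = -80 (Q = -20*4 = -80)
q(S) = -2*(-4 + S)²
(√(J + q(Q)))² = (√(226 - 2*(-4 - 80)²))² = (√(226 - 2*(-84)²))² = (√(226 - 2*7056))² = (√(226 - 14112))² = (√(-13886))² = (I*√13886)² = -13886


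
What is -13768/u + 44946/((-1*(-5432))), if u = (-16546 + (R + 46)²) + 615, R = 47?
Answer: 100521137/9888956 ≈ 10.165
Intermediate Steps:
u = -7282 (u = (-16546 + (47 + 46)²) + 615 = (-16546 + 93²) + 615 = (-16546 + 8649) + 615 = -7897 + 615 = -7282)
-13768/u + 44946/((-1*(-5432))) = -13768/(-7282) + 44946/((-1*(-5432))) = -13768*(-1/7282) + 44946/5432 = 6884/3641 + 44946*(1/5432) = 6884/3641 + 22473/2716 = 100521137/9888956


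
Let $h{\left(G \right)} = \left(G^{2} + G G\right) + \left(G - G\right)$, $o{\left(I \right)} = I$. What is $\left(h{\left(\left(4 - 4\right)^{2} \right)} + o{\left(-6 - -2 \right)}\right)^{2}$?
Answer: $16$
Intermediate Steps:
$h{\left(G \right)} = 2 G^{2}$ ($h{\left(G \right)} = \left(G^{2} + G^{2}\right) + 0 = 2 G^{2} + 0 = 2 G^{2}$)
$\left(h{\left(\left(4 - 4\right)^{2} \right)} + o{\left(-6 - -2 \right)}\right)^{2} = \left(2 \left(\left(4 - 4\right)^{2}\right)^{2} - 4\right)^{2} = \left(2 \left(0^{2}\right)^{2} + \left(-6 + 2\right)\right)^{2} = \left(2 \cdot 0^{2} - 4\right)^{2} = \left(2 \cdot 0 - 4\right)^{2} = \left(0 - 4\right)^{2} = \left(-4\right)^{2} = 16$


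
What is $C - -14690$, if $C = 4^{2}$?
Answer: $14706$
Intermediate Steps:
$C = 16$
$C - -14690 = 16 - -14690 = 16 + 14690 = 14706$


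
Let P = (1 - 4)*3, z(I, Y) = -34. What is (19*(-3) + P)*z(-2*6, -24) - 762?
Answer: 1482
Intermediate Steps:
P = -9 (P = -3*3 = -9)
(19*(-3) + P)*z(-2*6, -24) - 762 = (19*(-3) - 9)*(-34) - 762 = (-57 - 9)*(-34) - 762 = -66*(-34) - 762 = 2244 - 762 = 1482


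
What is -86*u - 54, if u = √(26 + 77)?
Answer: -54 - 86*√103 ≈ -926.80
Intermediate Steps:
u = √103 ≈ 10.149
-86*u - 54 = -86*√103 - 54 = -54 - 86*√103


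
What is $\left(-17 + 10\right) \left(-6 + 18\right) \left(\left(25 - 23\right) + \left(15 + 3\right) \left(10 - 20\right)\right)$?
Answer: $14952$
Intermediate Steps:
$\left(-17 + 10\right) \left(-6 + 18\right) \left(\left(25 - 23\right) + \left(15 + 3\right) \left(10 - 20\right)\right) = \left(-7\right) 12 \left(\left(25 - 23\right) + 18 \left(-10\right)\right) = - 84 \left(2 - 180\right) = \left(-84\right) \left(-178\right) = 14952$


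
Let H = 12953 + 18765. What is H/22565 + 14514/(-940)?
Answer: -29769349/2121110 ≈ -14.035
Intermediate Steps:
H = 31718
H/22565 + 14514/(-940) = 31718/22565 + 14514/(-940) = 31718*(1/22565) + 14514*(-1/940) = 31718/22565 - 7257/470 = -29769349/2121110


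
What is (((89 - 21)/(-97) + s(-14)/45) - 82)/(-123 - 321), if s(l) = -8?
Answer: 180883/969030 ≈ 0.18666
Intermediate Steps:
(((89 - 21)/(-97) + s(-14)/45) - 82)/(-123 - 321) = (((89 - 21)/(-97) - 8/45) - 82)/(-123 - 321) = ((68*(-1/97) - 8*1/45) - 82)/(-444) = ((-68/97 - 8/45) - 82)*(-1/444) = (-3836/4365 - 82)*(-1/444) = -361766/4365*(-1/444) = 180883/969030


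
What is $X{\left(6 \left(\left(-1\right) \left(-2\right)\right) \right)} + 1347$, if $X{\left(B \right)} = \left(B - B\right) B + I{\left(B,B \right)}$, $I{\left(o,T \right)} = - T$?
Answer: $1335$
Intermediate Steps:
$X{\left(B \right)} = - B$ ($X{\left(B \right)} = \left(B - B\right) B - B = 0 B - B = 0 - B = - B$)
$X{\left(6 \left(\left(-1\right) \left(-2\right)\right) \right)} + 1347 = - 6 \left(\left(-1\right) \left(-2\right)\right) + 1347 = - 6 \cdot 2 + 1347 = \left(-1\right) 12 + 1347 = -12 + 1347 = 1335$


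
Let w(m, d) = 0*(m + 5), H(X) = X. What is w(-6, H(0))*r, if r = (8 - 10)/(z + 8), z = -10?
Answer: 0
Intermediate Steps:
r = 1 (r = (8 - 10)/(-10 + 8) = -2/(-2) = -2*(-½) = 1)
w(m, d) = 0 (w(m, d) = 0*(5 + m) = 0)
w(-6, H(0))*r = 0*1 = 0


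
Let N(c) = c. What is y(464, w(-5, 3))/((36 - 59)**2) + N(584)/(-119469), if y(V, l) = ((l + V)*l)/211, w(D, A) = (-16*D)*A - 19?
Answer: 18020629069/13335010311 ≈ 1.3514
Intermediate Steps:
w(D, A) = -19 - 16*A*D (w(D, A) = -16*A*D - 19 = -19 - 16*A*D)
y(V, l) = l*(V + l)/211 (y(V, l) = ((V + l)*l)*(1/211) = (l*(V + l))*(1/211) = l*(V + l)/211)
y(464, w(-5, 3))/((36 - 59)**2) + N(584)/(-119469) = ((-19 - 16*3*(-5))*(464 + (-19 - 16*3*(-5)))/211)/((36 - 59)**2) + 584/(-119469) = ((-19 + 240)*(464 + (-19 + 240))/211)/((-23)**2) + 584*(-1/119469) = ((1/211)*221*(464 + 221))/529 - 584/119469 = ((1/211)*221*685)*(1/529) - 584/119469 = (151385/211)*(1/529) - 584/119469 = 151385/111619 - 584/119469 = 18020629069/13335010311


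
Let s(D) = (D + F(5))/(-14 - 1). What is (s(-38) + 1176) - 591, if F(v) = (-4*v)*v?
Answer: 2971/5 ≈ 594.20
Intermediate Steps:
F(v) = -4*v²
s(D) = 20/3 - D/15 (s(D) = (D - 4*5²)/(-14 - 1) = (D - 4*25)/(-15) = (D - 100)*(-1/15) = (-100 + D)*(-1/15) = 20/3 - D/15)
(s(-38) + 1176) - 591 = ((20/3 - 1/15*(-38)) + 1176) - 591 = ((20/3 + 38/15) + 1176) - 591 = (46/5 + 1176) - 591 = 5926/5 - 591 = 2971/5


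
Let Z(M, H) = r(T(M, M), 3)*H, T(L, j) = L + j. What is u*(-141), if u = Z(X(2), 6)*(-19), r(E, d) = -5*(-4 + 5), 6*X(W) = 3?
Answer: -80370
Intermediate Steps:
X(W) = 1/2 (X(W) = (1/6)*3 = 1/2)
r(E, d) = -5 (r(E, d) = -5*1 = -5)
Z(M, H) = -5*H
u = 570 (u = -5*6*(-19) = -30*(-19) = 570)
u*(-141) = 570*(-141) = -80370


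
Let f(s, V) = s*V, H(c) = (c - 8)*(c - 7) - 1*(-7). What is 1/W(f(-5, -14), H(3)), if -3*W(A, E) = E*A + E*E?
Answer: -1/873 ≈ -0.0011455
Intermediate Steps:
H(c) = 7 + (-8 + c)*(-7 + c) (H(c) = (-8 + c)*(-7 + c) + 7 = 7 + (-8 + c)*(-7 + c))
f(s, V) = V*s
W(A, E) = -E**2/3 - A*E/3 (W(A, E) = -(E*A + E*E)/3 = -(A*E + E**2)/3 = -(E**2 + A*E)/3 = -E**2/3 - A*E/3)
1/W(f(-5, -14), H(3)) = 1/(-(63 + 3**2 - 15*3)*(-14*(-5) + (63 + 3**2 - 15*3))/3) = 1/(-(63 + 9 - 45)*(70 + (63 + 9 - 45))/3) = 1/(-1/3*27*(70 + 27)) = 1/(-1/3*27*97) = 1/(-873) = -1/873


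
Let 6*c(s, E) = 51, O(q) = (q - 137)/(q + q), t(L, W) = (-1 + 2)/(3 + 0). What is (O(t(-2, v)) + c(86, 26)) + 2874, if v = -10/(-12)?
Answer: 5355/2 ≈ 2677.5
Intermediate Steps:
v = 5/6 (v = -10*(-1/12) = 5/6 ≈ 0.83333)
t(L, W) = 1/3
O(q) = (-137 + q)/(2*q) (O(q) = (-137 + q)/((2*q)) = (-137 + q)*(1/(2*q)) = (-137 + q)/(2*q))
c(s, E) = 17/2 (c(s, E) = (1/6)*51 = 17/2)
(O(t(-2, v)) + c(86, 26)) + 2874 = ((-137 + 1/3)/(2*(1/3)) + 17/2) + 2874 = ((1/2)*3*(-410/3) + 17/2) + 2874 = (-205 + 17/2) + 2874 = -393/2 + 2874 = 5355/2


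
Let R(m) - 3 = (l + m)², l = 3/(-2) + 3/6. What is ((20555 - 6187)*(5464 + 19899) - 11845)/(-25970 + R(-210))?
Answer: 364403739/18554 ≈ 19640.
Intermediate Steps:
l = -1 (l = 3*(-½) + 3*(⅙) = -3/2 + ½ = -1)
R(m) = 3 + (-1 + m)²
((20555 - 6187)*(5464 + 19899) - 11845)/(-25970 + R(-210)) = ((20555 - 6187)*(5464 + 19899) - 11845)/(-25970 + (3 + (-1 - 210)²)) = (14368*25363 - 11845)/(-25970 + (3 + (-211)²)) = (364415584 - 11845)/(-25970 + (3 + 44521)) = 364403739/(-25970 + 44524) = 364403739/18554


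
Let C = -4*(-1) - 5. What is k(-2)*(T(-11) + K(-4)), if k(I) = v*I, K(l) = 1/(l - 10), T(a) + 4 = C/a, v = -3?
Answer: -1839/77 ≈ -23.883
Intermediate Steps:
C = -1 (C = 4 - 5 = -1)
T(a) = -4 - 1/a
K(l) = 1/(-10 + l)
k(I) = -3*I
k(-2)*(T(-11) + K(-4)) = (-3*(-2))*((-4 - 1/(-11)) + 1/(-10 - 4)) = 6*((-4 - 1*(-1/11)) + 1/(-14)) = 6*((-4 + 1/11) - 1/14) = 6*(-43/11 - 1/14) = 6*(-613/154) = -1839/77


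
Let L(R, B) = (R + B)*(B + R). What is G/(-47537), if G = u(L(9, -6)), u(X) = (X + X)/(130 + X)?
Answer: -18/6607643 ≈ -2.7241e-6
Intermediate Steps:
L(R, B) = (B + R)² (L(R, B) = (B + R)*(B + R) = (B + R)²)
u(X) = 2*X/(130 + X) (u(X) = (2*X)/(130 + X) = 2*X/(130 + X))
G = 18/139 (G = 2*(-6 + 9)²/(130 + (-6 + 9)²) = 2*3²/(130 + 3²) = 2*9/(130 + 9) = 2*9/139 = 2*9*(1/139) = 18/139 ≈ 0.12950)
G/(-47537) = (18/139)/(-47537) = (18/139)*(-1/47537) = -18/6607643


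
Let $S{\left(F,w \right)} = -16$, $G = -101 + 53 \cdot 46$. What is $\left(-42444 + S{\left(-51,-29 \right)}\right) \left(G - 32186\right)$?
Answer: $1267388540$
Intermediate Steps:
$G = 2337$ ($G = -101 + 2438 = 2337$)
$\left(-42444 + S{\left(-51,-29 \right)}\right) \left(G - 32186\right) = \left(-42444 - 16\right) \left(2337 - 32186\right) = \left(-42460\right) \left(-29849\right) = 1267388540$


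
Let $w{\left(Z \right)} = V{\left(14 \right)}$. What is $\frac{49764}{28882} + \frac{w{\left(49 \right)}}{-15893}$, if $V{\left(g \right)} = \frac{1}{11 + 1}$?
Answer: $\frac{4745381071}{2754129756} \approx 1.723$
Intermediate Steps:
$V{\left(g \right)} = \frac{1}{12}$
$w{\left(Z \right)} = \frac{1}{12}$
$\frac{49764}{28882} + \frac{w{\left(49 \right)}}{-15893} = \frac{49764}{28882} + \frac{1}{12 \left(-15893\right)} = 49764 \cdot \frac{1}{28882} + \frac{1}{12} \left(- \frac{1}{15893}\right) = \frac{24882}{14441} - \frac{1}{190716} = \frac{4745381071}{2754129756}$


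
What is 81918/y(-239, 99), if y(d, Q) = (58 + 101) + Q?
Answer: 13653/43 ≈ 317.51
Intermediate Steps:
y(d, Q) = 159 + Q
81918/y(-239, 99) = 81918/(159 + 99) = 81918/258 = 81918*(1/258) = 13653/43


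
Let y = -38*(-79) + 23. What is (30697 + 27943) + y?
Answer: 61665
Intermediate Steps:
y = 3025 (y = 3002 + 23 = 3025)
(30697 + 27943) + y = (30697 + 27943) + 3025 = 58640 + 3025 = 61665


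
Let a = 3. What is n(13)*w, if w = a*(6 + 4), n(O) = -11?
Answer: -330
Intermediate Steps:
w = 30 (w = 3*(6 + 4) = 3*10 = 30)
n(13)*w = -11*30 = -330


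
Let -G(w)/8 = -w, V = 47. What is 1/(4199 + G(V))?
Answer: 1/4575 ≈ 0.00021858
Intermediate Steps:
G(w) = 8*w (G(w) = -(-8)*w = 8*w)
1/(4199 + G(V)) = 1/(4199 + 8*47) = 1/(4199 + 376) = 1/4575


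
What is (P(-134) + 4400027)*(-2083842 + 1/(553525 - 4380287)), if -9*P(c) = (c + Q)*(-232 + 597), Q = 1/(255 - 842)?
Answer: -92797925218943273937740/10108391823 ≈ -9.1803e+12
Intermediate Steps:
Q = -1/587 (Q = 1/(-587) = -1/587 ≈ -0.0017036)
P(c) = 365/5283 - 365*c/9 (P(c) = -(c - 1/587)*(-232 + 597)/9 = -(-1/587 + c)*365/9 = -(-365/587 + 365*c)/9 = 365/5283 - 365*c/9)
(P(-134) + 4400027)*(-2083842 + 1/(553525 - 4380287)) = ((365/5283 - 365/9*(-134)) + 4400027)*(-2083842 + 1/(553525 - 4380287)) = ((365/5283 + 48910/9) + 4400027)*(-2083842 + 1/(-3826762)) = (28710535/5283 + 4400027)*(-2083842 - 1/3826762) = (23274053176/5283)*(-7974367379605/3826762) = -92797925218943273937740/10108391823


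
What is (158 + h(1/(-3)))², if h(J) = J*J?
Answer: 2024929/81 ≈ 24999.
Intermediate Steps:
h(J) = J²
(158 + h(1/(-3)))² = (158 + (1/(-3))²)² = (158 + (-⅓)²)² = (158 + ⅑)² = (1423/9)² = 2024929/81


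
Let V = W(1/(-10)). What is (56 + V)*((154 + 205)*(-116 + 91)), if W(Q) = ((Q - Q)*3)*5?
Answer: -502600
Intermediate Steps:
W(Q) = 0 (W(Q) = (0*3)*5 = 0*5 = 0)
V = 0
(56 + V)*((154 + 205)*(-116 + 91)) = (56 + 0)*((154 + 205)*(-116 + 91)) = 56*(359*(-25)) = 56*(-8975) = -502600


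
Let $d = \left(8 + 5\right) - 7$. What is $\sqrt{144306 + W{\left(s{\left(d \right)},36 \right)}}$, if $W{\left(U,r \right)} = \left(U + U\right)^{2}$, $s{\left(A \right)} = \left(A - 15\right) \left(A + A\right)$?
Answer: $309 \sqrt{2} \approx 436.99$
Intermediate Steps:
$d = 6$ ($d = 13 - 7 = 6$)
$s{\left(A \right)} = 2 A \left(-15 + A\right)$ ($s{\left(A \right)} = \left(-15 + A\right) 2 A = 2 A \left(-15 + A\right)$)
$W{\left(U,r \right)} = 4 U^{2}$ ($W{\left(U,r \right)} = \left(2 U\right)^{2} = 4 U^{2}$)
$\sqrt{144306 + W{\left(s{\left(d \right)},36 \right)}} = \sqrt{144306 + 4 \left(2 \cdot 6 \left(-15 + 6\right)\right)^{2}} = \sqrt{144306 + 4 \left(2 \cdot 6 \left(-9\right)\right)^{2}} = \sqrt{144306 + 4 \left(-108\right)^{2}} = \sqrt{144306 + 4 \cdot 11664} = \sqrt{144306 + 46656} = \sqrt{190962} = 309 \sqrt{2}$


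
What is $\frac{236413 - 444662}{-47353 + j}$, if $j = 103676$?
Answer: $- \frac{208249}{56323} \approx -3.6974$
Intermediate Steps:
$\frac{236413 - 444662}{-47353 + j} = \frac{236413 - 444662}{-47353 + 103676} = - \frac{208249}{56323}$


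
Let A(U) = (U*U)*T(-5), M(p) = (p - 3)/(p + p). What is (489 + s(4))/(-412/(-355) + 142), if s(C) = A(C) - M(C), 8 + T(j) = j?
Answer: 797685/406576 ≈ 1.9620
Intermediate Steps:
M(p) = (-3 + p)/(2*p) (M(p) = (-3 + p)/((2*p)) = (-3 + p)*(1/(2*p)) = (-3 + p)/(2*p))
T(j) = -8 + j
A(U) = -13*U**2 (A(U) = (U*U)*(-8 - 5) = U**2*(-13) = -13*U**2)
s(C) = -13*C**2 - (-3 + C)/(2*C)
(489 + s(4))/(-412/(-355) + 142) = (489 + (1/2)*(3 - 1*4 - 26*4**3)/4)/(-412/(-355) + 142) = (489 + (1/2)*(1/4)*(3 - 4 - 26*64))/(-412*(-1/355) + 142) = (489 + (1/2)*(1/4)*(3 - 4 - 1664))/(412/355 + 142) = (489 + (1/2)*(1/4)*(-1665))/(50822/355) = (489 - 1665/8)*(355/50822) = (2247/8)*(355/50822) = 797685/406576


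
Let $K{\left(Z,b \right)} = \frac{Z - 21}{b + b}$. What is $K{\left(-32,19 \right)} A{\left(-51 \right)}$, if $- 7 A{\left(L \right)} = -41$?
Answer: $- \frac{2173}{266} \approx -8.1692$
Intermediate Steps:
$K{\left(Z,b \right)} = \frac{-21 + Z}{2 b}$
$A{\left(L \right)} = \frac{41}{7}$ ($A{\left(L \right)} = \left(- \frac{1}{7}\right) \left(-41\right) = \frac{41}{7}$)
$K{\left(-32,19 \right)} A{\left(-51 \right)} = \frac{-21 - 32}{2 \cdot 19} \cdot \frac{41}{7} = \frac{1}{2} \cdot \frac{1}{19} \left(-53\right) \frac{41}{7} = \left(- \frac{53}{38}\right) \frac{41}{7} = - \frac{2173}{266}$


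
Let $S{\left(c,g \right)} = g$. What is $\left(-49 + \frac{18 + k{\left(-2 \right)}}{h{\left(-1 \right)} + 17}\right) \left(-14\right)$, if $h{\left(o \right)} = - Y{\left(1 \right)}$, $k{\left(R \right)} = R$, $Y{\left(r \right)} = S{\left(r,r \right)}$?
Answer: $672$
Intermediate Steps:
$Y{\left(r \right)} = r$
$h{\left(o \right)} = -1$ ($h{\left(o \right)} = \left(-1\right) 1 = -1$)
$\left(-49 + \frac{18 + k{\left(-2 \right)}}{h{\left(-1 \right)} + 17}\right) \left(-14\right) = \left(-49 + \frac{18 - 2}{-1 + 17}\right) \left(-14\right) = \left(-49 + \frac{16}{16}\right) \left(-14\right) = \left(-49 + 16 \cdot \frac{1}{16}\right) \left(-14\right) = \left(-49 + 1\right) \left(-14\right) = \left(-48\right) \left(-14\right) = 672$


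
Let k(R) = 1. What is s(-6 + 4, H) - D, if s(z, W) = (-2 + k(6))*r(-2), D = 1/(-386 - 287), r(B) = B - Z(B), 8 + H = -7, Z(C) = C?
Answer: 1/673 ≈ 0.0014859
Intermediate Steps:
H = -15 (H = -8 - 7 = -15)
r(B) = 0 (r(B) = B - B = 0)
D = -1/673 (D = 1/(-673) = -1/673 ≈ -0.0014859)
s(z, W) = 0 (s(z, W) = (-2 + 1)*0 = -1*0 = 0)
s(-6 + 4, H) - D = 0 - 1*(-1/673) = 0 + 1/673 = 1/673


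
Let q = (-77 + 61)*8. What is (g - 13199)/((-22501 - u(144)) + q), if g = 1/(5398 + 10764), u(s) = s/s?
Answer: 213322237/365746060 ≈ 0.58325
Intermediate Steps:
u(s) = 1
g = 1/16162 ≈ 6.1874e-5
q = -128 (q = -16*8 = -128)
(g - 13199)/((-22501 - u(144)) + q) = (1/16162 - 13199)/((-22501 - 1*1) - 128) = -213322237/(16162*((-22501 - 1) - 128)) = -213322237/(16162*(-22502 - 128)) = -213322237/16162/(-22630) = -213322237/16162*(-1/22630) = 213322237/365746060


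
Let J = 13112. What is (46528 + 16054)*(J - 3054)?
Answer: 629449756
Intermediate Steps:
(46528 + 16054)*(J - 3054) = (46528 + 16054)*(13112 - 3054) = 62582*10058 = 629449756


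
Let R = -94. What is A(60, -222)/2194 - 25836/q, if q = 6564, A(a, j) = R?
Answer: -2387550/600059 ≈ -3.9789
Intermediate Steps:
A(a, j) = -94
A(60, -222)/2194 - 25836/q = -94/2194 - 25836/6564 = -94*1/2194 - 25836*1/6564 = -47/1097 - 2153/547 = -2387550/600059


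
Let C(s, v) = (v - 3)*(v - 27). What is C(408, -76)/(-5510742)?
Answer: -8137/5510742 ≈ -0.0014766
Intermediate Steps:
C(s, v) = (-27 + v)*(-3 + v) (C(s, v) = (-3 + v)*(-27 + v) = (-27 + v)*(-3 + v))
C(408, -76)/(-5510742) = (81 + (-76)² - 30*(-76))/(-5510742) = (81 + 5776 + 2280)*(-1/5510742) = 8137*(-1/5510742) = -8137/5510742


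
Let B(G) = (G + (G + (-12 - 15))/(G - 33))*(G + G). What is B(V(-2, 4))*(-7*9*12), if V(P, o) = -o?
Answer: -707616/37 ≈ -19125.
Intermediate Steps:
B(G) = 2*G*(G + (-27 + G)/(-33 + G)) (B(G) = (G + (G - 27)/(-33 + G))*(2*G) = (G + (-27 + G)/(-33 + G))*(2*G) = 2*G*(G + (-27 + G)/(-33 + G)))
B(V(-2, 4))*(-7*9*12) = (2*(-1*4)*(-27 + (-1*4)² - (-32)*4)/(-33 - 1*4))*(-7*9*12) = (2*(-4)*(-27 + (-4)² - 32*(-4))/(-33 - 4))*(-63*12) = (2*(-4)*(-27 + 16 + 128)/(-37))*(-756) = (2*(-4)*(-1/37)*117)*(-756) = (936/37)*(-756) = -707616/37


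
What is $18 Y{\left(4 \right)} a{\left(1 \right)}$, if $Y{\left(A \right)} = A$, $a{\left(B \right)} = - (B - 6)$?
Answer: $360$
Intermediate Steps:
$a{\left(B \right)} = 6 - B$ ($a{\left(B \right)} = - (-6 + B) = 6 - B$)
$18 Y{\left(4 \right)} a{\left(1 \right)} = 18 \cdot 4 \left(6 - 1\right) = 72 \left(6 - 1\right) = 72 \cdot 5 = 360$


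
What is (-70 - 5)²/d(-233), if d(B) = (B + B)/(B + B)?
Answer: 5625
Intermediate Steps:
d(B) = 1 (d(B) = (2*B)/((2*B)) = (2*B)*(1/(2*B)) = 1)
(-70 - 5)²/d(-233) = (-70 - 5)²/1 = (-75)²*1 = 5625*1 = 5625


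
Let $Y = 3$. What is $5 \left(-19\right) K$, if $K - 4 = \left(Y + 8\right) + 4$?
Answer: $-1805$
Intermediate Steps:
$K = 19$ ($K = 4 + \left(\left(3 + 8\right) + 4\right) = 4 + \left(11 + 4\right) = 4 + 15 = 19$)
$5 \left(-19\right) K = 5 \left(-19\right) 19 = \left(-95\right) 19 = -1805$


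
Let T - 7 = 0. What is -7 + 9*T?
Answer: 56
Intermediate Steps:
T = 7 (T = 7 + 0 = 7)
-7 + 9*T = -7 + 9*7 = -7 + 63 = 56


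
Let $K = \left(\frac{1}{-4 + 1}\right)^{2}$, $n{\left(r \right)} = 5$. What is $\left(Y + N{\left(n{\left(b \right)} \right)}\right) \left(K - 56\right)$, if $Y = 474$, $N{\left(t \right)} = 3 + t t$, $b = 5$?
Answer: $- \frac{252506}{9} \approx -28056.0$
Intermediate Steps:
$N{\left(t \right)} = 3 + t^{2}$
$K = \frac{1}{9}$ ($K = \left(\frac{1}{-3}\right)^{2} = \left(- \frac{1}{3}\right)^{2} = \frac{1}{9} \approx 0.11111$)
$\left(Y + N{\left(n{\left(b \right)} \right)}\right) \left(K - 56\right) = \left(474 + \left(3 + 5^{2}\right)\right) \left(\frac{1}{9} - 56\right) = \left(474 + \left(3 + 25\right)\right) \left(- \frac{503}{9}\right) = \left(474 + 28\right) \left(- \frac{503}{9}\right) = 502 \left(- \frac{503}{9}\right) = - \frac{252506}{9}$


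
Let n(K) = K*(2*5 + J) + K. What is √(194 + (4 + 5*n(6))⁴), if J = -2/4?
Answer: 3*√1150589035 ≈ 1.0176e+5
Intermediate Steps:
J = -½ (J = -2*¼ = -½ ≈ -0.50000)
n(K) = 21*K/2 (n(K) = K*(2*5 - ½) + K = K*(10 - ½) + K = K*(19/2) + K = 19*K/2 + K = 21*K/2)
√(194 + (4 + 5*n(6))⁴) = √(194 + (4 + 5*((21/2)*6))⁴) = √(194 + (4 + 5*63)⁴) = √(194 + (4 + 315)⁴) = √(194 + 319⁴) = √(194 + 10355301121) = √10355301315 = 3*√1150589035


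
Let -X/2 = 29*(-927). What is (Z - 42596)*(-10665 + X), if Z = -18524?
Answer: -2634333120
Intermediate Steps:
X = 53766 (X = -58*(-927) = -2*(-26883) = 53766)
(Z - 42596)*(-10665 + X) = (-18524 - 42596)*(-10665 + 53766) = -61120*43101 = -2634333120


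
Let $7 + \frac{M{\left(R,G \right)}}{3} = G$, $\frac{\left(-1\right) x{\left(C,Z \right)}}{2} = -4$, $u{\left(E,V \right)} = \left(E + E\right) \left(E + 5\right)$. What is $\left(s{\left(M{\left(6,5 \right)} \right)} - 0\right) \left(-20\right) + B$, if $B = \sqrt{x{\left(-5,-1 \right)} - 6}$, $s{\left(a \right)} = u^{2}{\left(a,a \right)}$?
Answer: $-2880 + \sqrt{2} \approx -2878.6$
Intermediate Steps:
$u{\left(E,V \right)} = 2 E \left(5 + E\right)$
$x{\left(C,Z \right)} = 8$ ($x{\left(C,Z \right)} = \left(-2\right) \left(-4\right) = 8$)
$M{\left(R,G \right)} = -21 + 3 G$
$s{\left(a \right)} = 4 a^{2} \left(5 + a\right)^{2}$ ($s{\left(a \right)} = \left(2 a \left(5 + a\right)\right)^{2} = 4 a^{2} \left(5 + a\right)^{2}$)
$B = \sqrt{2}$ ($B = \sqrt{8 - 6} = \sqrt{2} \approx 1.4142$)
$\left(s{\left(M{\left(6,5 \right)} \right)} - 0\right) \left(-20\right) + B = \left(4 \left(-21 + 3 \cdot 5\right)^{2} \left(5 + \left(-21 + 3 \cdot 5\right)\right)^{2} - 0\right) \left(-20\right) + \sqrt{2} = \left(4 \left(-21 + 15\right)^{2} \left(5 + \left(-21 + 15\right)\right)^{2} + 0\right) \left(-20\right) + \sqrt{2} = \left(4 \left(-6\right)^{2} \left(5 - 6\right)^{2} + 0\right) \left(-20\right) + \sqrt{2} = \left(4 \cdot 36 \left(-1\right)^{2} + 0\right) \left(-20\right) + \sqrt{2} = \left(4 \cdot 36 \cdot 1 + 0\right) \left(-20\right) + \sqrt{2} = \left(144 + 0\right) \left(-20\right) + \sqrt{2} = 144 \left(-20\right) + \sqrt{2} = -2880 + \sqrt{2}$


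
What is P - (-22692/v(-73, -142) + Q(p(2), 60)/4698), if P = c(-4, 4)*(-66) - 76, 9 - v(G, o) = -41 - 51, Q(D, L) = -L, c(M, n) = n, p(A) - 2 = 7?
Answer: -9119374/79083 ≈ -115.31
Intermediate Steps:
p(A) = 9 (p(A) = 2 + 7 = 9)
v(G, o) = 101 (v(G, o) = 9 - (-41 - 51) = 9 - 1*(-92) = 9 + 92 = 101)
P = -340 (P = 4*(-66) - 76 = -264 - 76 = -340)
P - (-22692/v(-73, -142) + Q(p(2), 60)/4698) = -340 - (-22692/101 - 1*60/4698) = -340 - (-22692*1/101 - 60*1/4698) = -340 - (-22692/101 - 10/783) = -340 - 1*(-17768846/79083) = -340 + 17768846/79083 = -9119374/79083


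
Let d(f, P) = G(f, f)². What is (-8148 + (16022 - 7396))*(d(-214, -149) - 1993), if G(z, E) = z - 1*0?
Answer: 20937834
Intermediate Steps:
G(z, E) = z (G(z, E) = z + 0 = z)
d(f, P) = f²
(-8148 + (16022 - 7396))*(d(-214, -149) - 1993) = (-8148 + (16022 - 7396))*((-214)² - 1993) = (-8148 + 8626)*(45796 - 1993) = 478*43803 = 20937834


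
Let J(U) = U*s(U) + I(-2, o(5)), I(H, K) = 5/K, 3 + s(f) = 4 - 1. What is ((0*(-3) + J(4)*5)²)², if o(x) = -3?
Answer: 390625/81 ≈ 4822.5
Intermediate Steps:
s(f) = 0 (s(f) = -3 + (4 - 1) = -3 + 3 = 0)
J(U) = -5/3 (J(U) = U*0 + 5/(-3) = 0 + 5*(-⅓) = 0 - 5/3 = -5/3)
((0*(-3) + J(4)*5)²)² = ((0*(-3) - 5/3*5)²)² = ((0 - 25/3)²)² = ((-25/3)²)² = (625/9)² = 390625/81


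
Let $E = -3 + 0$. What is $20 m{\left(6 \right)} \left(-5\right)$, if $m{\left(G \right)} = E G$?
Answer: $1800$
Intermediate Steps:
$E = -3$
$m{\left(G \right)} = - 3 G$
$20 m{\left(6 \right)} \left(-5\right) = 20 \left(\left(-3\right) 6\right) \left(-5\right) = 20 \left(-18\right) \left(-5\right) = \left(-360\right) \left(-5\right) = 1800$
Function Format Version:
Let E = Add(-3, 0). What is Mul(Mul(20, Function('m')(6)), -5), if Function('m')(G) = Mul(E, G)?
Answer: 1800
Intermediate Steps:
E = -3
Function('m')(G) = Mul(-3, G)
Mul(Mul(20, Function('m')(6)), -5) = Mul(Mul(20, Mul(-3, 6)), -5) = Mul(Mul(20, -18), -5) = Mul(-360, -5) = 1800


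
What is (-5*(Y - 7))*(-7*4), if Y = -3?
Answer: -1400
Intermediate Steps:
(-5*(Y - 7))*(-7*4) = (-5*(-3 - 7))*(-7*4) = -5*(-10)*(-28) = 50*(-28) = -1400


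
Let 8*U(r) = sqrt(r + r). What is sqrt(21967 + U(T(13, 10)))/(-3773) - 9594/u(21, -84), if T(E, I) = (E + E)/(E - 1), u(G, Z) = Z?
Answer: 1599/14 - sqrt(3163248 + 6*sqrt(39))/45276 ≈ 114.18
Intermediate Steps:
T(E, I) = 2*E/(-1 + E) (T(E, I) = (2*E)/(-1 + E) = 2*E/(-1 + E))
U(r) = sqrt(2)*sqrt(r)/8 (U(r) = sqrt(r + r)/8 = sqrt(2*r)/8 = (sqrt(2)*sqrt(r))/8 = sqrt(2)*sqrt(r)/8)
sqrt(21967 + U(T(13, 10)))/(-3773) - 9594/u(21, -84) = sqrt(21967 + sqrt(2)*sqrt(2*13/(-1 + 13))/8)/(-3773) - 9594/(-84) = sqrt(21967 + sqrt(2)*sqrt(2*13/12)/8)*(-1/3773) - 9594*(-1/84) = sqrt(21967 + sqrt(2)*sqrt(2*13*(1/12))/8)*(-1/3773) + 1599/14 = sqrt(21967 + sqrt(2)*sqrt(13/6)/8)*(-1/3773) + 1599/14 = sqrt(21967 + sqrt(2)*(sqrt(78)/6)/8)*(-1/3773) + 1599/14 = sqrt(21967 + sqrt(39)/24)*(-1/3773) + 1599/14 = -sqrt(21967 + sqrt(39)/24)/3773 + 1599/14 = 1599/14 - sqrt(21967 + sqrt(39)/24)/3773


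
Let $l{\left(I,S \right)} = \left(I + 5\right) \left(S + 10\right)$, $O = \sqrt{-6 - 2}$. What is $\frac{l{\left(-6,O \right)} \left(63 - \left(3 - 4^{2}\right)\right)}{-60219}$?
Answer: $\frac{760}{60219} + \frac{152 i \sqrt{2}}{60219} \approx 0.012621 + 0.0035696 i$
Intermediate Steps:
$O = 2 i \sqrt{2}$ ($O = \sqrt{-8} = 2 i \sqrt{2} \approx 2.8284 i$)
$l{\left(I,S \right)} = \left(5 + I\right) \left(10 + S\right)$
$\frac{l{\left(-6,O \right)} \left(63 - \left(3 - 4^{2}\right)\right)}{-60219} = \frac{\left(50 + 5 \cdot 2 i \sqrt{2} + 10 \left(-6\right) - 6 \cdot 2 i \sqrt{2}\right) \left(63 - \left(3 - 4^{2}\right)\right)}{-60219} = \left(50 + 10 i \sqrt{2} - 60 - 12 i \sqrt{2}\right) \left(63 + \left(-3 + 1 \cdot 16\right)\right) \left(- \frac{1}{60219}\right) = \left(-10 - 2 i \sqrt{2}\right) \left(63 + \left(-3 + 16\right)\right) \left(- \frac{1}{60219}\right) = \left(-10 - 2 i \sqrt{2}\right) \left(63 + 13\right) \left(- \frac{1}{60219}\right) = \left(-10 - 2 i \sqrt{2}\right) 76 \left(- \frac{1}{60219}\right) = \left(-760 - 152 i \sqrt{2}\right) \left(- \frac{1}{60219}\right) = \frac{760}{60219} + \frac{152 i \sqrt{2}}{60219}$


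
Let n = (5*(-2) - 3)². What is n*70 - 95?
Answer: 11735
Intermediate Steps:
n = 169 (n = (-10 - 3)² = (-13)² = 169)
n*70 - 95 = 169*70 - 95 = 11830 - 95 = 11735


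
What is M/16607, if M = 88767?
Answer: 88767/16607 ≈ 5.3452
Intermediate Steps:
M/16607 = 88767/16607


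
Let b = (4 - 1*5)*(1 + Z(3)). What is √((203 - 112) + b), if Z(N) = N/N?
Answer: √89 ≈ 9.4340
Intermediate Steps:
Z(N) = 1
b = -2 (b = (4 - 1*5)*(1 + 1) = (4 - 5)*2 = -1*2 = -2)
√((203 - 112) + b) = √((203 - 112) - 2) = √(91 - 2) = √89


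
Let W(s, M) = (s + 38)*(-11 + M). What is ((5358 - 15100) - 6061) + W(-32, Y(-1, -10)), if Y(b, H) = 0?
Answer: -15869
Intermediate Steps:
W(s, M) = (-11 + M)*(38 + s) (W(s, M) = (38 + s)*(-11 + M) = (-11 + M)*(38 + s))
((5358 - 15100) - 6061) + W(-32, Y(-1, -10)) = ((5358 - 15100) - 6061) + (-418 - 11*(-32) + 38*0 + 0*(-32)) = (-9742 - 6061) + (-418 + 352 + 0 + 0) = -15803 - 66 = -15869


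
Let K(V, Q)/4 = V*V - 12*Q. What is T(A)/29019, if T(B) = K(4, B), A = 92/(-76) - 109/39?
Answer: 63296/7167693 ≈ 0.0088307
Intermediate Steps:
A = -2968/741 (A = 92*(-1/76) - 109*1/39 = -23/19 - 109/39 = -2968/741 ≈ -4.0054)
K(V, Q) = -48*Q + 4*V**2 (K(V, Q) = 4*(V*V - 12*Q) = 4*(V**2 - 12*Q) = -48*Q + 4*V**2)
T(B) = 64 - 48*B (T(B) = -48*B + 4*4**2 = -48*B + 4*16 = -48*B + 64 = 64 - 48*B)
T(A)/29019 = (64 - 48*(-2968/741))/29019 = (64 + 47488/247)*(1/29019) = (63296/247)*(1/29019) = 63296/7167693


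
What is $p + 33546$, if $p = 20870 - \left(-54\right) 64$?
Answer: $57872$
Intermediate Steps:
$p = 24326$ ($p = 20870 - -3456 = 20870 + 3456 = 24326$)
$p + 33546 = 24326 + 33546 = 57872$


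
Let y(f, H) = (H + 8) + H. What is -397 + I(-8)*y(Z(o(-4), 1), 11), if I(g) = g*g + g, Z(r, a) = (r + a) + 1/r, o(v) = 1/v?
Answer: 1283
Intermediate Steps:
Z(r, a) = a + r + 1/r (Z(r, a) = (a + r) + 1/r = a + r + 1/r)
I(g) = g + g² (I(g) = g² + g = g + g²)
y(f, H) = 8 + 2*H (y(f, H) = (8 + H) + H = 8 + 2*H)
-397 + I(-8)*y(Z(o(-4), 1), 11) = -397 + (-8*(1 - 8))*(8 + 2*11) = -397 + (-8*(-7))*(8 + 22) = -397 + 56*30 = -397 + 1680 = 1283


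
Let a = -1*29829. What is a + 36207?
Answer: 6378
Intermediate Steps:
a = -29829
a + 36207 = -29829 + 36207 = 6378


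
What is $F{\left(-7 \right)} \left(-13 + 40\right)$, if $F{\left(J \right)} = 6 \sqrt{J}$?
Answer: $162 i \sqrt{7} \approx 428.61 i$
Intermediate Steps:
$F{\left(-7 \right)} \left(-13 + 40\right) = 6 \sqrt{-7} \left(-13 + 40\right) = 6 i \sqrt{7} \cdot 27 = 162 i \sqrt{7}$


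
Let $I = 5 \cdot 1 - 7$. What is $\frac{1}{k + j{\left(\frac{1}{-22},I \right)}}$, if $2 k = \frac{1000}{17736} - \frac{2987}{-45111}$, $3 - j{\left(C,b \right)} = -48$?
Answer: $\frac{33337029}{1702231988} \approx 0.019584$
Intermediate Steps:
$I = -2$ ($I = 5 - 7 = -2$)
$j{\left(C,b \right)} = 51$ ($j{\left(C,b \right)} = 3 - -48 = 3 + 48 = 51$)
$k = \frac{2043509}{33337029}$ ($k = \frac{\frac{1000}{17736} - \frac{2987}{-45111}}{2} = \frac{1000 \cdot \frac{1}{17736} - - \frac{2987}{45111}}{2} = \frac{\frac{125}{2217} + \frac{2987}{45111}}{2} = \frac{1}{2} \cdot \frac{4087018}{33337029} = \frac{2043509}{33337029} \approx 0.061298$)
$\frac{1}{k + j{\left(\frac{1}{-22},I \right)}} = \frac{1}{\frac{2043509}{33337029} + 51} = \frac{1}{\frac{1702231988}{33337029}} = \frac{33337029}{1702231988}$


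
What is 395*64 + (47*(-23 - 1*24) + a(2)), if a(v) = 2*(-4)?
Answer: 23063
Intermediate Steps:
a(v) = -8
395*64 + (47*(-23 - 1*24) + a(2)) = 395*64 + (47*(-23 - 1*24) - 8) = 25280 + (47*(-23 - 24) - 8) = 25280 + (47*(-47) - 8) = 25280 + (-2209 - 8) = 25280 - 2217 = 23063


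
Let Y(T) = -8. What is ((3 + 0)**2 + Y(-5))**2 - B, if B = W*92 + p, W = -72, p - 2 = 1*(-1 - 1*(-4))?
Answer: 6620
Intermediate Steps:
p = 5 (p = 2 + 1*(-1 - 1*(-4)) = 2 + 1*(-1 + 4) = 2 + 1*3 = 2 + 3 = 5)
B = -6619 (B = -72*92 + 5 = -6624 + 5 = -6619)
((3 + 0)**2 + Y(-5))**2 - B = ((3 + 0)**2 - 8)**2 - 1*(-6619) = (3**2 - 8)**2 + 6619 = (9 - 8)**2 + 6619 = 1**2 + 6619 = 1 + 6619 = 6620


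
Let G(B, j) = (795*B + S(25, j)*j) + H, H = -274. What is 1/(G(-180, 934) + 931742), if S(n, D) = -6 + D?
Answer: 1/1655120 ≈ 6.0419e-7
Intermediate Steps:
G(B, j) = -274 + 795*B + j*(-6 + j) (G(B, j) = (795*B + (-6 + j)*j) - 274 = (795*B + j*(-6 + j)) - 274 = -274 + 795*B + j*(-6 + j))
1/(G(-180, 934) + 931742) = 1/((-274 + 795*(-180) + 934*(-6 + 934)) + 931742) = 1/((-274 - 143100 + 934*928) + 931742) = 1/((-274 - 143100 + 866752) + 931742) = 1/(723378 + 931742) = 1/1655120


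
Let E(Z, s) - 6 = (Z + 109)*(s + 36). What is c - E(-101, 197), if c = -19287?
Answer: -21157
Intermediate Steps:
E(Z, s) = 6 + (36 + s)*(109 + Z) (E(Z, s) = 6 + (Z + 109)*(s + 36) = 6 + (109 + Z)*(36 + s) = 6 + (36 + s)*(109 + Z))
c - E(-101, 197) = -19287 - (3930 + 36*(-101) + 109*197 - 101*197) = -19287 - (3930 - 3636 + 21473 - 19897) = -19287 - 1*1870 = -19287 - 1870 = -21157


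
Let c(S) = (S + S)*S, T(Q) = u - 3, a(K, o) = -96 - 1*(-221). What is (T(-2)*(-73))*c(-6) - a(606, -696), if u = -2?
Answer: 26155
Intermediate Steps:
a(K, o) = 125 (a(K, o) = -96 + 221 = 125)
T(Q) = -5 (T(Q) = -2 - 3 = -5)
c(S) = 2*S² (c(S) = (2*S)*S = 2*S²)
(T(-2)*(-73))*c(-6) - a(606, -696) = (-5*(-73))*(2*(-6)²) - 1*125 = 365*(2*36) - 125 = 365*72 - 125 = 26280 - 125 = 26155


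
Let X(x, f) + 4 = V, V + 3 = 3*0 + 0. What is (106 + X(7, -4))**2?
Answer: 9801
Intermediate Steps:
V = -3 (V = -3 + (3*0 + 0) = -3 + (0 + 0) = -3 + 0 = -3)
X(x, f) = -7 (X(x, f) = -4 - 3 = -7)
(106 + X(7, -4))**2 = (106 - 7)**2 = 99**2 = 9801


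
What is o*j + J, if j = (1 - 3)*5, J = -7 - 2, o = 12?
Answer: -129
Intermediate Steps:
J = -9
j = -10 (j = -2*5 = -10)
o*j + J = 12*(-10) - 9 = -120 - 9 = -129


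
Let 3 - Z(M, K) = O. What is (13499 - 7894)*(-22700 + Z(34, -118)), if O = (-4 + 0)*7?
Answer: -127059745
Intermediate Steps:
O = -28 (O = -4*7 = -28)
Z(M, K) = 31 (Z(M, K) = 3 - 1*(-28) = 3 + 28 = 31)
(13499 - 7894)*(-22700 + Z(34, -118)) = (13499 - 7894)*(-22700 + 31) = 5605*(-22669) = -127059745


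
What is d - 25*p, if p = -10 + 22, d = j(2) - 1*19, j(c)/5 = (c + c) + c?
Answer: -289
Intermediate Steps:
j(c) = 15*c (j(c) = 5*((c + c) + c) = 5*(2*c + c) = 5*(3*c) = 15*c)
d = 11 (d = 15*2 - 1*19 = 30 - 19 = 11)
p = 12
d - 25*p = 11 - 25*12 = 11 - 300 = -289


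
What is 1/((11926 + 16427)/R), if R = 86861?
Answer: 86861/28353 ≈ 3.0636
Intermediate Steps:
1/((11926 + 16427)/R) = 1/((11926 + 16427)/86861) = 1/(28353*(1/86861)) = 1/(28353/86861) = 86861/28353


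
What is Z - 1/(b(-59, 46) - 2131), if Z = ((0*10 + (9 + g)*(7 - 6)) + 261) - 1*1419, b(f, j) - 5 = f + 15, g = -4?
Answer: -2502009/2170 ≈ -1153.0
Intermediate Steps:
b(f, j) = 20 + f (b(f, j) = 5 + (f + 15) = 5 + (15 + f) = 20 + f)
Z = -1153 (Z = ((0*10 + (9 - 4)*(7 - 6)) + 261) - 1*1419 = ((0 + 5*1) + 261) - 1419 = ((0 + 5) + 261) - 1419 = (5 + 261) - 1419 = 266 - 1419 = -1153)
Z - 1/(b(-59, 46) - 2131) = -1153 - 1/((20 - 59) - 2131) = -1153 - 1/(-39 - 2131) = -1153 - 1/(-2170) = -1153 - 1*(-1/2170) = -1153 + 1/2170 = -2502009/2170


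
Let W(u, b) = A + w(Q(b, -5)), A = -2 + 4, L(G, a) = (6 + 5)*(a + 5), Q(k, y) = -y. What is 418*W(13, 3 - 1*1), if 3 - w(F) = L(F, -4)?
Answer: -2508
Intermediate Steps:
L(G, a) = 55 + 11*a (L(G, a) = 11*(5 + a) = 55 + 11*a)
w(F) = -8 (w(F) = 3 - (55 + 11*(-4)) = 3 - (55 - 44) = 3 - 1*11 = 3 - 11 = -8)
A = 2
W(u, b) = -6 (W(u, b) = 2 - 8 = -6)
418*W(13, 3 - 1*1) = 418*(-6) = -2508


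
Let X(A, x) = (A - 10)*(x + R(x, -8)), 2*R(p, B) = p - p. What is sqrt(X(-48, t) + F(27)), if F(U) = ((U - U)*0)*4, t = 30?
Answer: 2*I*sqrt(435) ≈ 41.713*I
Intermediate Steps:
R(p, B) = 0 (R(p, B) = (p - p)/2 = (1/2)*0 = 0)
X(A, x) = x*(-10 + A) (X(A, x) = (A - 10)*(x + 0) = (-10 + A)*x = x*(-10 + A))
F(U) = 0 (F(U) = (0*0)*4 = 0*4 = 0)
sqrt(X(-48, t) + F(27)) = sqrt(30*(-10 - 48) + 0) = sqrt(30*(-58) + 0) = sqrt(-1740 + 0) = sqrt(-1740) = 2*I*sqrt(435)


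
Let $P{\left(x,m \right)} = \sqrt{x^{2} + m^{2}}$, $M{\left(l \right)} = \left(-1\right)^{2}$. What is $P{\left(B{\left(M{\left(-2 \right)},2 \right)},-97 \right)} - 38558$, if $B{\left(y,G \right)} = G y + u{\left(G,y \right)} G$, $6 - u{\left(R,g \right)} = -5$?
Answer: $-38558 + \sqrt{9985} \approx -38458.0$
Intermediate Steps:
$M{\left(l \right)} = 1$
$u{\left(R,g \right)} = 11$ ($u{\left(R,g \right)} = 6 - -5 = 6 + 5 = 11$)
$B{\left(y,G \right)} = 11 G + G y$ ($B{\left(y,G \right)} = G y + 11 G = 11 G + G y$)
$P{\left(x,m \right)} = \sqrt{m^{2} + x^{2}}$
$P{\left(B{\left(M{\left(-2 \right)},2 \right)},-97 \right)} - 38558 = \sqrt{\left(-97\right)^{2} + \left(2 \left(11 + 1\right)\right)^{2}} - 38558 = \sqrt{9409 + \left(2 \cdot 12\right)^{2}} - 38558 = \sqrt{9409 + 24^{2}} - 38558 = \sqrt{9409 + 576} - 38558 = \sqrt{9985} - 38558 = -38558 + \sqrt{9985}$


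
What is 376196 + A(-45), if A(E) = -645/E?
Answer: 1128631/3 ≈ 3.7621e+5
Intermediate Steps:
376196 + A(-45) = 376196 - 645/(-45) = 376196 - 645*(-1/45) = 376196 + 43/3 = 1128631/3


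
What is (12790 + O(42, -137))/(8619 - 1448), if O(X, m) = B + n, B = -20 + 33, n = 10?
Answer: 12813/7171 ≈ 1.7868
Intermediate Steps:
B = 13
O(X, m) = 23 (O(X, m) = 13 + 10 = 23)
(12790 + O(42, -137))/(8619 - 1448) = (12790 + 23)/(8619 - 1448) = 12813/7171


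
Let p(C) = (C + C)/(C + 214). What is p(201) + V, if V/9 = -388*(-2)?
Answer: 2898762/415 ≈ 6985.0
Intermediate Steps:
V = 6984 (V = 9*(-388*(-2)) = 9*776 = 6984)
p(C) = 2*C/(214 + C) (p(C) = (2*C)/(214 + C) = 2*C/(214 + C))
p(201) + V = 2*201/(214 + 201) + 6984 = 2*201/415 + 6984 = 2*201*(1/415) + 6984 = 402/415 + 6984 = 2898762/415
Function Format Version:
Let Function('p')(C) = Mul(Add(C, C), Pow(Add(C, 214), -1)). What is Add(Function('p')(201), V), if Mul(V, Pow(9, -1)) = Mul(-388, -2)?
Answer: Rational(2898762, 415) ≈ 6985.0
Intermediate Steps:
V = 6984 (V = Mul(9, Mul(-388, -2)) = Mul(9, 776) = 6984)
Function('p')(C) = Mul(2, C, Pow(Add(214, C), -1)) (Function('p')(C) = Mul(Mul(2, C), Pow(Add(214, C), -1)) = Mul(2, C, Pow(Add(214, C), -1)))
Add(Function('p')(201), V) = Add(Mul(2, 201, Pow(Add(214, 201), -1)), 6984) = Add(Mul(2, 201, Pow(415, -1)), 6984) = Add(Mul(2, 201, Rational(1, 415)), 6984) = Add(Rational(402, 415), 6984) = Rational(2898762, 415)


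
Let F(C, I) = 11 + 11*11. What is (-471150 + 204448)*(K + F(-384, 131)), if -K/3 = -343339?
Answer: -274742798598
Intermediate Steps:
K = 1030017 (K = -3*(-343339) = 1030017)
F(C, I) = 132 (F(C, I) = 11 + 121 = 132)
(-471150 + 204448)*(K + F(-384, 131)) = (-471150 + 204448)*(1030017 + 132) = -266702*1030149 = -274742798598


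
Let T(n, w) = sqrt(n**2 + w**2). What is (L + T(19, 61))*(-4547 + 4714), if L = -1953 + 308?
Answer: -274715 + 167*sqrt(4082) ≈ -2.6405e+5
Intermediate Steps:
L = -1645
(L + T(19, 61))*(-4547 + 4714) = (-1645 + sqrt(19**2 + 61**2))*(-4547 + 4714) = (-1645 + sqrt(361 + 3721))*167 = (-1645 + sqrt(4082))*167 = -274715 + 167*sqrt(4082)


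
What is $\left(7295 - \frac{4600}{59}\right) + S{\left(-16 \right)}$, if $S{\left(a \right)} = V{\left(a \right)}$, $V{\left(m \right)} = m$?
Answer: $\frac{424861}{59} \approx 7201.0$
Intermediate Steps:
$S{\left(a \right)} = a$
$\left(7295 - \frac{4600}{59}\right) + S{\left(-16 \right)} = \left(7295 - \frac{4600}{59}\right) - 16 = \frac{425805}{59} - 16 = \frac{424861}{59}$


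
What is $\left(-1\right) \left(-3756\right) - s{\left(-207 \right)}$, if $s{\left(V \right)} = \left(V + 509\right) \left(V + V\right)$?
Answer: $128784$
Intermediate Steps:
$s{\left(V \right)} = 2 V \left(509 + V\right)$ ($s{\left(V \right)} = \left(509 + V\right) 2 V = 2 V \left(509 + V\right)$)
$\left(-1\right) \left(-3756\right) - s{\left(-207 \right)} = \left(-1\right) \left(-3756\right) - 2 \left(-207\right) \left(509 - 207\right) = 3756 - 2 \left(-207\right) 302 = 3756 - -125028 = 3756 + 125028 = 128784$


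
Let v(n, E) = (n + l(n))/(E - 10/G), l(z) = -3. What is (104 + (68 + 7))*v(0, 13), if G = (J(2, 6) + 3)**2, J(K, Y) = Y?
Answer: -43497/1043 ≈ -41.704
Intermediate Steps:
G = 81 (G = (6 + 3)**2 = 9**2 = 81)
v(n, E) = (-3 + n)/(-10/81 + E) (v(n, E) = (n - 3)/(E - 10/81) = (-3 + n)/(E - 10*1/81) = (-3 + n)/(E - 10/81) = (-3 + n)/(-10/81 + E))
(104 + (68 + 7))*v(0, 13) = (104 + (68 + 7))*(81*(-3 + 0)/(-10 + 81*13)) = (104 + 75)*(81*(-3)/(-10 + 1053)) = 179*(81*(-3)/1043) = 179*(81*(1/1043)*(-3)) = 179*(-243/1043) = -43497/1043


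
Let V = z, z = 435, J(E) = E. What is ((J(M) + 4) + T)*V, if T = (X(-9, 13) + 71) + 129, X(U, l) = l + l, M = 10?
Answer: 104400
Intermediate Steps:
X(U, l) = 2*l
V = 435
T = 226 (T = (2*13 + 71) + 129 = (26 + 71) + 129 = 97 + 129 = 226)
((J(M) + 4) + T)*V = ((10 + 4) + 226)*435 = (14 + 226)*435 = 240*435 = 104400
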